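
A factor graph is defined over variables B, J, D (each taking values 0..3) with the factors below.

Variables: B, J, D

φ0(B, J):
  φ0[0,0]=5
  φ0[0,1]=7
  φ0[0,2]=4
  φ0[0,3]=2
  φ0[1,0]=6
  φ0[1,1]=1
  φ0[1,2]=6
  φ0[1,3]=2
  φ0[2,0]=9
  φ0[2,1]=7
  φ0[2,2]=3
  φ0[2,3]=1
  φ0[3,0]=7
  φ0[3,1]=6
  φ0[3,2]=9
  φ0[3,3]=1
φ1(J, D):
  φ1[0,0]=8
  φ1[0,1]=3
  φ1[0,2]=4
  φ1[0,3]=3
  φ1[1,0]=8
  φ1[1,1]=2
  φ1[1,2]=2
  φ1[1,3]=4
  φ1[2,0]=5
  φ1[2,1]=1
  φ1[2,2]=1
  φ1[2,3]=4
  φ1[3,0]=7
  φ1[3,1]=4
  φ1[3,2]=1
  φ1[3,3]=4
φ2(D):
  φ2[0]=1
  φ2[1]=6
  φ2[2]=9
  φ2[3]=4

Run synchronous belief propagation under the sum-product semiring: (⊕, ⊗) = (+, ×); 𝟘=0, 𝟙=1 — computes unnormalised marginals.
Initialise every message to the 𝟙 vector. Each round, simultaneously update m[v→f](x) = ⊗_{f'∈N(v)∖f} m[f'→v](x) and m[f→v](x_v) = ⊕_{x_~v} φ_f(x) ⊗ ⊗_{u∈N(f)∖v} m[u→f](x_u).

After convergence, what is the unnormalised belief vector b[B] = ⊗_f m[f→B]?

init: all messages = 𝟙 over 4 values
r1 m[φ0→B] = [18, 15, 20, 23]
r1 m[φ0→J] = [27, 21, 22, 6]
r1 m[φ1→J] = [18, 16, 11, 16]
r1 m[φ1→D] = [28, 10, 8, 15]
r1 m[φ2→D] = [1, 6, 9, 4]
r1 m[B→φ0] = [1, 1, 1, 1]
r1 m[J→φ0] = [1, 1, 1, 1]
r1 m[J→φ1] = [1, 1, 1, 1]
r1 m[D→φ1] = [1, 1, 1, 1]
r1 m[D→φ2] = [1, 1, 1, 1]
r2 m[φ0→B] = [18, 15, 20, 23]
r2 m[φ0→J] = [27, 21, 22, 6]
r2 m[φ1→J] = [18, 16, 11, 16]
r2 m[φ1→D] = [28, 10, 8, 15]
r2 m[φ2→D] = [1, 6, 9, 4]
r2 m[B→φ0] = [1, 1, 1, 1]
r2 m[J→φ0] = [18, 16, 11, 16]
r2 m[J→φ1] = [27, 21, 22, 6]
r2 m[D→φ1] = [1, 6, 9, 4]
r2 m[D→φ2] = [28, 10, 8, 15]
r3 m[φ0→B] = [278, 222, 323, 337]
r3 m[φ0→J] = [27, 21, 22, 6]
r3 m[φ1→J] = [74, 54, 36, 56]
r3 m[φ1→D] = [536, 169, 178, 277]
r3 m[φ2→D] = [1, 6, 9, 4]
r3 m[B→φ0] = [1, 1, 1, 1]
r3 m[J→φ0] = [18, 16, 11, 16]
r3 m[J→φ1] = [27, 21, 22, 6]
r3 m[D→φ1] = [1, 6, 9, 4]
r3 m[D→φ2] = [28, 10, 8, 15]
r4 m[φ0→B] = [278, 222, 323, 337]
r4 m[φ0→J] = [27, 21, 22, 6]
r4 m[φ1→J] = [74, 54, 36, 56]
r4 m[φ1→D] = [536, 169, 178, 277]
r4 m[φ2→D] = [1, 6, 9, 4]
r4 m[B→φ0] = [1, 1, 1, 1]
r4 m[J→φ0] = [74, 54, 36, 56]
r4 m[J→φ1] = [27, 21, 22, 6]
r4 m[D→φ1] = [1, 6, 9, 4]
r4 m[D→φ2] = [536, 169, 178, 277]
r5 m[φ0→B] = [1004, 826, 1208, 1222]
r5 m[φ0→J] = [27, 21, 22, 6]
r5 m[φ1→J] = [74, 54, 36, 56]
r5 m[φ1→D] = [536, 169, 178, 277]
r5 m[φ2→D] = [1, 6, 9, 4]
r5 m[B→φ0] = [1, 1, 1, 1]
r5 m[J→φ0] = [74, 54, 36, 56]
r5 m[J→φ1] = [27, 21, 22, 6]
r5 m[D→φ1] = [1, 6, 9, 4]
r5 m[D→φ2] = [536, 169, 178, 277]
r6 m[φ0→B] = [1004, 826, 1208, 1222]
r6 m[φ0→J] = [27, 21, 22, 6]
r6 m[φ1→J] = [74, 54, 36, 56]
r6 m[φ1→D] = [536, 169, 178, 277]
r6 m[φ2→D] = [1, 6, 9, 4]
r6 m[B→φ0] = [1, 1, 1, 1]
r6 m[J→φ0] = [74, 54, 36, 56]
r6 m[J→φ1] = [27, 21, 22, 6]
r6 m[D→φ1] = [1, 6, 9, 4]
r6 m[D→φ2] = [536, 169, 178, 277]
fixed point reached at round 6
b[B] = ⊗ incoming = [1004, 826, 1208, 1222]

b[B] = [1004, 826, 1208, 1222]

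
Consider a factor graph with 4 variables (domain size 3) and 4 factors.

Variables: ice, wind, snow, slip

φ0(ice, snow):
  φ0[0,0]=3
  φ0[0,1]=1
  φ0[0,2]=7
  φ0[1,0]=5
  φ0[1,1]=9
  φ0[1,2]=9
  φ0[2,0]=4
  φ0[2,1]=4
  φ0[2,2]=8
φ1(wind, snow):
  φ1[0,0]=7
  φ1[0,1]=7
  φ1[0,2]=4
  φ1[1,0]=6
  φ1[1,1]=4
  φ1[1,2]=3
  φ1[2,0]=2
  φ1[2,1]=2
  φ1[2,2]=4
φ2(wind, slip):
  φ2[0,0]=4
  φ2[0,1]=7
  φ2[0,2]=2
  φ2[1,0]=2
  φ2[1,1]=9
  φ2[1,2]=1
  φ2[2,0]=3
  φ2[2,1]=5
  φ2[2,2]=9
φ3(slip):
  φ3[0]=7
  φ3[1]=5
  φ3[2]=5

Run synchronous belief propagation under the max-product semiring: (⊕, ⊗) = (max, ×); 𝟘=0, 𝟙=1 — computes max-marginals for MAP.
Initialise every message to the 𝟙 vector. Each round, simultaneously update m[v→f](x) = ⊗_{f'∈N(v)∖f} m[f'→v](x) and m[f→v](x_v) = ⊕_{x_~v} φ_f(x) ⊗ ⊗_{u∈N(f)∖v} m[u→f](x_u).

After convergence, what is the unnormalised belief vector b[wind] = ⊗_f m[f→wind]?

init: all messages = 𝟙 over 3 values
r1 m[φ0→ice] = [7, 9, 8]
r1 m[φ0→snow] = [5, 9, 9]
r1 m[φ1→wind] = [7, 6, 4]
r1 m[φ1→snow] = [7, 7, 4]
r1 m[φ2→wind] = [7, 9, 9]
r1 m[φ2→slip] = [4, 9, 9]
r1 m[φ3→slip] = [7, 5, 5]
r1 m[ice→φ0] = [1, 1, 1]
r1 m[wind→φ1] = [1, 1, 1]
r1 m[wind→φ2] = [1, 1, 1]
r1 m[snow→φ0] = [1, 1, 1]
r1 m[snow→φ1] = [1, 1, 1]
r1 m[slip→φ2] = [1, 1, 1]
r1 m[slip→φ3] = [1, 1, 1]
r2 m[φ0→ice] = [7, 9, 8]
r2 m[φ0→snow] = [5, 9, 9]
r2 m[φ1→wind] = [7, 6, 4]
r2 m[φ1→snow] = [7, 7, 4]
r2 m[φ2→wind] = [7, 9, 9]
r2 m[φ2→slip] = [4, 9, 9]
r2 m[φ3→slip] = [7, 5, 5]
r2 m[ice→φ0] = [1, 1, 1]
r2 m[wind→φ1] = [7, 9, 9]
r2 m[wind→φ2] = [7, 6, 4]
r2 m[snow→φ0] = [7, 7, 4]
r2 m[snow→φ1] = [5, 9, 9]
r2 m[slip→φ2] = [7, 5, 5]
r2 m[slip→φ3] = [4, 9, 9]
r3 m[φ0→ice] = [28, 63, 32]
r3 m[φ0→snow] = [5, 9, 9]
r3 m[φ1→wind] = [63, 36, 36]
r3 m[φ1→snow] = [54, 49, 36]
r3 m[φ2→wind] = [35, 45, 45]
r3 m[φ2→slip] = [28, 54, 36]
r3 m[φ3→slip] = [7, 5, 5]
r3 m[ice→φ0] = [1, 1, 1]
r3 m[wind→φ1] = [7, 9, 9]
r3 m[wind→φ2] = [7, 6, 4]
r3 m[snow→φ0] = [7, 7, 4]
r3 m[snow→φ1] = [5, 9, 9]
r3 m[slip→φ2] = [7, 5, 5]
r3 m[slip→φ3] = [4, 9, 9]
r4 m[φ0→ice] = [28, 63, 32]
r4 m[φ0→snow] = [5, 9, 9]
r4 m[φ1→wind] = [63, 36, 36]
r4 m[φ1→snow] = [54, 49, 36]
r4 m[φ2→wind] = [35, 45, 45]
r4 m[φ2→slip] = [28, 54, 36]
r4 m[φ3→slip] = [7, 5, 5]
r4 m[ice→φ0] = [1, 1, 1]
r4 m[wind→φ1] = [35, 45, 45]
r4 m[wind→φ2] = [63, 36, 36]
r4 m[snow→φ0] = [54, 49, 36]
r4 m[snow→φ1] = [5, 9, 9]
r4 m[slip→φ2] = [7, 5, 5]
r4 m[slip→φ3] = [28, 54, 36]
r5 m[φ0→ice] = [252, 441, 288]
r5 m[φ0→snow] = [5, 9, 9]
r5 m[φ1→wind] = [63, 36, 36]
r5 m[φ1→snow] = [270, 245, 180]
r5 m[φ2→wind] = [35, 45, 45]
r5 m[φ2→slip] = [252, 441, 324]
r5 m[φ3→slip] = [7, 5, 5]
r5 m[ice→φ0] = [1, 1, 1]
r5 m[wind→φ1] = [35, 45, 45]
r5 m[wind→φ2] = [63, 36, 36]
r5 m[snow→φ0] = [54, 49, 36]
r5 m[snow→φ1] = [5, 9, 9]
r5 m[slip→φ2] = [7, 5, 5]
r5 m[slip→φ3] = [28, 54, 36]
r6 m[φ0→ice] = [252, 441, 288]
r6 m[φ0→snow] = [5, 9, 9]
r6 m[φ1→wind] = [63, 36, 36]
r6 m[φ1→snow] = [270, 245, 180]
r6 m[φ2→wind] = [35, 45, 45]
r6 m[φ2→slip] = [252, 441, 324]
r6 m[φ3→slip] = [7, 5, 5]
r6 m[ice→φ0] = [1, 1, 1]
r6 m[wind→φ1] = [35, 45, 45]
r6 m[wind→φ2] = [63, 36, 36]
r6 m[snow→φ0] = [270, 245, 180]
r6 m[snow→φ1] = [5, 9, 9]
r6 m[slip→φ2] = [7, 5, 5]
r6 m[slip→φ3] = [252, 441, 324]
r7 m[φ0→ice] = [1260, 2205, 1440]
r7 m[φ0→snow] = [5, 9, 9]
r7 m[φ1→wind] = [63, 36, 36]
r7 m[φ1→snow] = [270, 245, 180]
r7 m[φ2→wind] = [35, 45, 45]
r7 m[φ2→slip] = [252, 441, 324]
r7 m[φ3→slip] = [7, 5, 5]
r7 m[ice→φ0] = [1, 1, 1]
r7 m[wind→φ1] = [35, 45, 45]
r7 m[wind→φ2] = [63, 36, 36]
r7 m[snow→φ0] = [270, 245, 180]
r7 m[snow→φ1] = [5, 9, 9]
r7 m[slip→φ2] = [7, 5, 5]
r7 m[slip→φ3] = [252, 441, 324]
r8 m[φ0→ice] = [1260, 2205, 1440]
r8 m[φ0→snow] = [5, 9, 9]
r8 m[φ1→wind] = [63, 36, 36]
r8 m[φ1→snow] = [270, 245, 180]
r8 m[φ2→wind] = [35, 45, 45]
r8 m[φ2→slip] = [252, 441, 324]
r8 m[φ3→slip] = [7, 5, 5]
r8 m[ice→φ0] = [1, 1, 1]
r8 m[wind→φ1] = [35, 45, 45]
r8 m[wind→φ2] = [63, 36, 36]
r8 m[snow→φ0] = [270, 245, 180]
r8 m[snow→φ1] = [5, 9, 9]
r8 m[slip→φ2] = [7, 5, 5]
r8 m[slip→φ3] = [252, 441, 324]
fixed point reached at round 8
b[wind] = ⊗ incoming = [2205, 1620, 1620]

b[wind] = [2205, 1620, 1620]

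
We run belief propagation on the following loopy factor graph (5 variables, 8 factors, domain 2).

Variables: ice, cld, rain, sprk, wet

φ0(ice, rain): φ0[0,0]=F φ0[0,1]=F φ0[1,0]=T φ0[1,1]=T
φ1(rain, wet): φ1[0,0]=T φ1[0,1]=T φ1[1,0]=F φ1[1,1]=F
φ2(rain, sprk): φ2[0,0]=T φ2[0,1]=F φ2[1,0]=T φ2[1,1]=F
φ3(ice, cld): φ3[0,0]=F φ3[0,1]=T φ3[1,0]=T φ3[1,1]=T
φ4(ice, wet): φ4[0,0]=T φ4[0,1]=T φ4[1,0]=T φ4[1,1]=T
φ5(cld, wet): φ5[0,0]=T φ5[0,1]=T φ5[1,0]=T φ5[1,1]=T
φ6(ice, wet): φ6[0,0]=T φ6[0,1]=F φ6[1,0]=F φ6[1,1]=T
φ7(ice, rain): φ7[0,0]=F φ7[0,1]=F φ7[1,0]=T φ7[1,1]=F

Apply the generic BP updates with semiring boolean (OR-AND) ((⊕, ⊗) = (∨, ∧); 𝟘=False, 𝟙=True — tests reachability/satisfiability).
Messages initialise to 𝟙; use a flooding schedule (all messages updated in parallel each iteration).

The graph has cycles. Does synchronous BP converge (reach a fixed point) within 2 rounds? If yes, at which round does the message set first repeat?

init: all messages = 𝟙 over 2 values
r1 m[φ0→ice] = [F, T]
r1 m[φ0→rain] = [T, T]
r1 m[φ1→rain] = [T, F]
r1 m[φ1→wet] = [T, T]
r1 m[φ2→rain] = [T, T]
r1 m[φ2→sprk] = [T, F]
r1 m[φ3→ice] = [T, T]
r1 m[φ3→cld] = [T, T]
r1 m[φ4→ice] = [T, T]
r1 m[φ4→wet] = [T, T]
r1 m[φ5→cld] = [T, T]
r1 m[φ5→wet] = [T, T]
r1 m[φ6→ice] = [T, T]
r1 m[φ6→wet] = [T, T]
r1 m[φ7→ice] = [F, T]
r1 m[φ7→rain] = [T, F]
r1 m[ice→φ0] = [T, T]
r1 m[ice→φ3] = [T, T]
r1 m[ice→φ4] = [T, T]
r1 m[ice→φ6] = [T, T]
r1 m[ice→φ7] = [T, T]
r1 m[cld→φ3] = [T, T]
r1 m[cld→φ5] = [T, T]
r1 m[rain→φ0] = [T, T]
r1 m[rain→φ1] = [T, T]
r1 m[rain→φ2] = [T, T]
r1 m[rain→φ7] = [T, T]
r1 m[sprk→φ2] = [T, T]
r1 m[wet→φ1] = [T, T]
r1 m[wet→φ4] = [T, T]
r1 m[wet→φ5] = [T, T]
r1 m[wet→φ6] = [T, T]
r2 m[φ0→ice] = [F, T]
r2 m[φ0→rain] = [T, T]
r2 m[φ1→rain] = [T, F]
r2 m[φ1→wet] = [T, T]
r2 m[φ2→rain] = [T, T]
r2 m[φ2→sprk] = [T, F]
r2 m[φ3→ice] = [T, T]
r2 m[φ3→cld] = [T, T]
r2 m[φ4→ice] = [T, T]
r2 m[φ4→wet] = [T, T]
r2 m[φ5→cld] = [T, T]
r2 m[φ5→wet] = [T, T]
r2 m[φ6→ice] = [T, T]
r2 m[φ6→wet] = [T, T]
r2 m[φ7→ice] = [F, T]
r2 m[φ7→rain] = [T, F]
r2 m[ice→φ0] = [F, T]
r2 m[ice→φ3] = [F, T]
r2 m[ice→φ4] = [F, T]
r2 m[ice→φ6] = [F, T]
r2 m[ice→φ7] = [F, T]
r2 m[cld→φ3] = [T, T]
r2 m[cld→φ5] = [T, T]
r2 m[rain→φ0] = [T, F]
r2 m[rain→φ1] = [T, F]
r2 m[rain→φ2] = [T, F]
r2 m[rain→φ7] = [T, F]
r2 m[sprk→φ2] = [T, T]
r2 m[wet→φ1] = [T, T]
r2 m[wet→φ4] = [T, T]
r2 m[wet→φ5] = [T, T]
r2 m[wet→φ6] = [T, T]
no fixed point within 2 rounds

NOT CONVERGED within 2 rounds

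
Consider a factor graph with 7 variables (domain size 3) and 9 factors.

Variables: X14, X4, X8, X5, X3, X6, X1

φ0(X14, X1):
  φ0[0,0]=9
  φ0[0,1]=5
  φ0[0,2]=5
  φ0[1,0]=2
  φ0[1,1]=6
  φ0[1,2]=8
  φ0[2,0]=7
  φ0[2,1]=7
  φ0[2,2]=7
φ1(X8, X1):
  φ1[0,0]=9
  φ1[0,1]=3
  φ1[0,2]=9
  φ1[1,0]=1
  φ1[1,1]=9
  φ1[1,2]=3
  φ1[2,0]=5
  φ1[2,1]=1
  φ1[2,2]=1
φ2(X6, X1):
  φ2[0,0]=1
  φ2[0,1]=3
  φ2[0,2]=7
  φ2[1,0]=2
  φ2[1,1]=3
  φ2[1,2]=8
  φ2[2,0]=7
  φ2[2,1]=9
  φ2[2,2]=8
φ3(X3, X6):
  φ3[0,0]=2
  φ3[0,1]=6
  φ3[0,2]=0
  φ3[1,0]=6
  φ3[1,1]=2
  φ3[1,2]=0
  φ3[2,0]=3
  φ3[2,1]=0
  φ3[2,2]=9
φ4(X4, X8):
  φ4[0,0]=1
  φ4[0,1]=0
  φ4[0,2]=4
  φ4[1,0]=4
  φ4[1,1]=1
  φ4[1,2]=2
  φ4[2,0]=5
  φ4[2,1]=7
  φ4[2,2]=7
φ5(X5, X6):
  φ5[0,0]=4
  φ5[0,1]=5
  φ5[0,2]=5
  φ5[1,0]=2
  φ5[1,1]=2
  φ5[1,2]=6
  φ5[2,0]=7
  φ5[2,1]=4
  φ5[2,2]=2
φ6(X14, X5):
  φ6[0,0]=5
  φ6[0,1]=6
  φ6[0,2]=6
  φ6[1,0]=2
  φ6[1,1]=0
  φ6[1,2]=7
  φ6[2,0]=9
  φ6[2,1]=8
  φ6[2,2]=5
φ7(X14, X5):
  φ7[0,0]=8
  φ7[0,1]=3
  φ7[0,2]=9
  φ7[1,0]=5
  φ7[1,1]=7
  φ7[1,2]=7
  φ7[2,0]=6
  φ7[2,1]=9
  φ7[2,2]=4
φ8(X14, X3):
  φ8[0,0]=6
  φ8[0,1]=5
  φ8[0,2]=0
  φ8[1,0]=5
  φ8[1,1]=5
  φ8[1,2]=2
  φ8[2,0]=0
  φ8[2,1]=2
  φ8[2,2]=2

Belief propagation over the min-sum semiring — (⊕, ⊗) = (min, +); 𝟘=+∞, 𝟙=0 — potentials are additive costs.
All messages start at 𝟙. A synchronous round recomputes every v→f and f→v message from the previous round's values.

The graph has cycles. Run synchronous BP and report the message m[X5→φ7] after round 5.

message @ round 5 = [18, 13, 20]

init: all messages = 𝟙 over 3 values
r1 m[φ0→X14] = [5, 2, 7]
r1 m[φ0→X1] = [2, 5, 5]
r1 m[φ1→X8] = [3, 1, 1]
r1 m[φ1→X1] = [1, 1, 1]
r1 m[φ2→X6] = [1, 2, 7]
r1 m[φ2→X1] = [1, 3, 7]
r1 m[φ3→X3] = [0, 0, 0]
r1 m[φ3→X6] = [2, 0, 0]
r1 m[φ4→X4] = [0, 1, 5]
r1 m[φ4→X8] = [1, 0, 2]
r1 m[φ5→X5] = [4, 2, 2]
r1 m[φ5→X6] = [2, 2, 2]
r1 m[φ6→X14] = [5, 0, 5]
r1 m[φ6→X5] = [2, 0, 5]
r1 m[φ7→X14] = [3, 5, 4]
r1 m[φ7→X5] = [5, 3, 4]
r1 m[φ8→X14] = [0, 2, 0]
r1 m[φ8→X3] = [0, 2, 0]
r1 m[X14→φ0] = [0, 0, 0]
r1 m[X14→φ6] = [0, 0, 0]
r1 m[X14→φ7] = [0, 0, 0]
r1 m[X14→φ8] = [0, 0, 0]
r1 m[X4→φ4] = [0, 0, 0]
r1 m[X8→φ1] = [0, 0, 0]
r1 m[X8→φ4] = [0, 0, 0]
r1 m[X5→φ5] = [0, 0, 0]
r1 m[X5→φ6] = [0, 0, 0]
r1 m[X5→φ7] = [0, 0, 0]
r1 m[X3→φ3] = [0, 0, 0]
r1 m[X3→φ8] = [0, 0, 0]
r1 m[X6→φ2] = [0, 0, 0]
r1 m[X6→φ3] = [0, 0, 0]
r1 m[X6→φ5] = [0, 0, 0]
r1 m[X1→φ0] = [0, 0, 0]
r1 m[X1→φ1] = [0, 0, 0]
r1 m[X1→φ2] = [0, 0, 0]
r2 m[φ0→X14] = [5, 2, 7]
r2 m[φ0→X1] = [2, 5, 5]
r2 m[φ1→X8] = [3, 1, 1]
r2 m[φ1→X1] = [1, 1, 1]
r2 m[φ2→X6] = [1, 2, 7]
r2 m[φ2→X1] = [1, 3, 7]
r2 m[φ3→X3] = [0, 0, 0]
r2 m[φ3→X6] = [2, 0, 0]
r2 m[φ4→X4] = [0, 1, 5]
r2 m[φ4→X8] = [1, 0, 2]
r2 m[φ5→X5] = [4, 2, 2]
r2 m[φ5→X6] = [2, 2, 2]
r2 m[φ6→X14] = [5, 0, 5]
r2 m[φ6→X5] = [2, 0, 5]
r2 m[φ7→X14] = [3, 5, 4]
r2 m[φ7→X5] = [5, 3, 4]
r2 m[φ8→X14] = [0, 2, 0]
r2 m[φ8→X3] = [0, 2, 0]
r2 m[X14→φ0] = [8, 7, 9]
r2 m[X14→φ6] = [8, 9, 11]
r2 m[X14→φ7] = [10, 4, 12]
r2 m[X14→φ8] = [13, 7, 16]
r2 m[X4→φ4] = [0, 0, 0]
r2 m[X8→φ1] = [1, 0, 2]
r2 m[X8→φ4] = [3, 1, 1]
r2 m[X5→φ5] = [7, 3, 9]
r2 m[X5→φ6] = [9, 5, 6]
r2 m[X5→φ7] = [6, 2, 7]
r2 m[X3→φ3] = [0, 2, 0]
r2 m[X3→φ8] = [0, 0, 0]
r2 m[X6→φ2] = [4, 2, 2]
r2 m[X6→φ3] = [3, 4, 9]
r2 m[X6→φ5] = [3, 2, 7]
r2 m[X1→φ0] = [2, 4, 8]
r2 m[X1→φ1] = [3, 8, 12]
r2 m[X1→φ2] = [3, 6, 6]
r3 m[φ0→X14] = [9, 4, 9]
r3 m[φ0→X1] = [9, 13, 13]
r3 m[φ1→X8] = [11, 4, 8]
r3 m[φ1→X1] = [1, 3, 3]
r3 m[φ2→X6] = [4, 5, 10]
r3 m[φ2→X1] = [4, 5, 10]
r3 m[φ3→X3] = [5, 6, 4]
r3 m[φ3→X6] = [2, 0, 0]
r3 m[φ4→X4] = [1, 2, 8]
r3 m[φ4→X8] = [1, 0, 2]
r3 m[φ5→X5] = [7, 4, 6]
r3 m[φ5→X6] = [5, 5, 9]
r3 m[φ6→X14] = [11, 5, 11]
r3 m[φ6→X5] = [11, 9, 14]
r3 m[φ7→X14] = [5, 9, 11]
r3 m[φ7→X5] = [9, 11, 11]
r3 m[φ8→X14] = [0, 2, 0]
r3 m[φ8→X3] = [12, 12, 9]
r3 m[X14→φ0] = [8, 7, 9]
r3 m[X14→φ6] = [8, 9, 11]
r3 m[X14→φ7] = [10, 4, 12]
r3 m[X14→φ8] = [13, 7, 16]
r3 m[X4→φ4] = [0, 0, 0]
r3 m[X8→φ1] = [1, 0, 2]
r3 m[X8→φ4] = [3, 1, 1]
r3 m[X5→φ5] = [7, 3, 9]
r3 m[X5→φ6] = [9, 5, 6]
r3 m[X5→φ7] = [6, 2, 7]
r3 m[X3→φ3] = [0, 2, 0]
r3 m[X3→φ8] = [0, 0, 0]
r3 m[X6→φ2] = [4, 2, 2]
r3 m[X6→φ3] = [3, 4, 9]
r3 m[X6→φ5] = [3, 2, 7]
r3 m[X1→φ0] = [2, 4, 8]
r3 m[X1→φ1] = [3, 8, 12]
r3 m[X1→φ2] = [3, 6, 6]
r4 m[φ0→X14] = [9, 4, 9]
r4 m[φ0→X1] = [9, 13, 13]
r4 m[φ1→X8] = [11, 4, 8]
r4 m[φ1→X1] = [1, 3, 3]
r4 m[φ2→X6] = [4, 5, 10]
r4 m[φ2→X1] = [4, 5, 10]
r4 m[φ3→X3] = [5, 6, 4]
r4 m[φ3→X6] = [2, 0, 0]
r4 m[φ4→X4] = [1, 2, 8]
r4 m[φ4→X8] = [1, 0, 2]
r4 m[φ5→X5] = [7, 4, 6]
r4 m[φ5→X6] = [5, 5, 9]
r4 m[φ6→X14] = [11, 5, 11]
r4 m[φ6→X5] = [11, 9, 14]
r4 m[φ7→X14] = [5, 9, 11]
r4 m[φ7→X5] = [9, 11, 11]
r4 m[φ8→X14] = [0, 2, 0]
r4 m[φ8→X3] = [12, 12, 9]
r4 m[X14→φ0] = [16, 16, 22]
r4 m[X14→φ6] = [14, 15, 20]
r4 m[X14→φ7] = [20, 11, 20]
r4 m[X14→φ8] = [25, 18, 31]
r4 m[X4→φ4] = [0, 0, 0]
r4 m[X8→φ1] = [1, 0, 2]
r4 m[X8→φ4] = [11, 4, 8]
r4 m[X5→φ5] = [20, 20, 25]
r4 m[X5→φ6] = [16, 15, 17]
r4 m[X5→φ7] = [18, 13, 20]
r4 m[X3→φ3] = [12, 12, 9]
r4 m[X3→φ8] = [5, 6, 4]
r4 m[X6→φ2] = [7, 5, 9]
r4 m[X6→φ3] = [9, 10, 19]
r4 m[X6→φ5] = [6, 5, 10]
r4 m[X1→φ0] = [5, 8, 13]
r4 m[X1→φ1] = [13, 18, 23]
r4 m[X1→φ2] = [10, 16, 16]
r5 m[φ0→X14] = [13, 7, 12]
r5 m[φ0→X1] = [18, 21, 21]
r5 m[φ1→X8] = [21, 14, 18]
r5 m[φ1→X1] = [1, 3, 3]
r5 m[φ2→X6] = [11, 12, 17]
r5 m[φ2→X1] = [7, 8, 13]
r5 m[φ3→X3] = [11, 12, 10]
r5 m[φ3→X6] = [12, 9, 12]
r5 m[φ4→X4] = [4, 5, 11]
r5 m[φ4→X8] = [1, 0, 2]
r5 m[φ5→X5] = [10, 7, 9]
r5 m[φ5→X6] = [22, 22, 25]
r5 m[φ6→X14] = [21, 15, 22]
r5 m[φ6→X5] = [17, 15, 20]
r5 m[φ7→X14] = [16, 20, 22]
r5 m[φ7→X5] = [16, 18, 18]
r5 m[φ8→X14] = [4, 6, 5]
r5 m[φ8→X3] = [23, 23, 20]
r5 m[X14→φ0] = [16, 16, 22]
r5 m[X14→φ6] = [14, 15, 20]
r5 m[X14→φ7] = [20, 11, 20]
r5 m[X14→φ8] = [25, 18, 31]
r5 m[X4→φ4] = [0, 0, 0]
r5 m[X8→φ1] = [1, 0, 2]
r5 m[X8→φ4] = [11, 4, 8]
r5 m[X5→φ5] = [20, 20, 25]
r5 m[X5→φ6] = [16, 15, 17]
r5 m[X5→φ7] = [18, 13, 20]
r5 m[X3→φ3] = [12, 12, 9]
r5 m[X3→φ8] = [5, 6, 4]
r5 m[X6→φ2] = [7, 5, 9]
r5 m[X6→φ3] = [9, 10, 19]
r5 m[X6→φ5] = [6, 5, 10]
r5 m[X1→φ0] = [5, 8, 13]
r5 m[X1→φ1] = [13, 18, 23]
r5 m[X1→φ2] = [10, 16, 16]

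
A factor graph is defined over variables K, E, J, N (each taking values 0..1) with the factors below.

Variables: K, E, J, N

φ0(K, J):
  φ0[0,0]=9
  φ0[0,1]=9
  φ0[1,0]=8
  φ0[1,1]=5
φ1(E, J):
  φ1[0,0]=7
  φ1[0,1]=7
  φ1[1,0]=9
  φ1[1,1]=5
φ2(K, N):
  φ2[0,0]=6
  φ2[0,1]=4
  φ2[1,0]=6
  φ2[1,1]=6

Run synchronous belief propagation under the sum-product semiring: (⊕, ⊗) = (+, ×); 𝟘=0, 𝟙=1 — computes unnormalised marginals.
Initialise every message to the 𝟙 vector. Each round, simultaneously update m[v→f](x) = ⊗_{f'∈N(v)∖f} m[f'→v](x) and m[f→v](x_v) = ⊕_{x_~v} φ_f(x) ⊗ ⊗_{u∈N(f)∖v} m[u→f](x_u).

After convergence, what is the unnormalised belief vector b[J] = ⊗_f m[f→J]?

init: all messages = 𝟙 over 2 values
r1 m[φ0→K] = [18, 13]
r1 m[φ0→J] = [17, 14]
r1 m[φ1→E] = [14, 14]
r1 m[φ1→J] = [16, 12]
r1 m[φ2→K] = [10, 12]
r1 m[φ2→N] = [12, 10]
r1 m[K→φ0] = [1, 1]
r1 m[K→φ2] = [1, 1]
r1 m[E→φ1] = [1, 1]
r1 m[J→φ0] = [1, 1]
r1 m[J→φ1] = [1, 1]
r1 m[N→φ2] = [1, 1]
r2 m[φ0→K] = [18, 13]
r2 m[φ0→J] = [17, 14]
r2 m[φ1→E] = [14, 14]
r2 m[φ1→J] = [16, 12]
r2 m[φ2→K] = [10, 12]
r2 m[φ2→N] = [12, 10]
r2 m[K→φ0] = [10, 12]
r2 m[K→φ2] = [18, 13]
r2 m[E→φ1] = [1, 1]
r2 m[J→φ0] = [16, 12]
r2 m[J→φ1] = [17, 14]
r2 m[N→φ2] = [1, 1]
r3 m[φ0→K] = [252, 188]
r3 m[φ0→J] = [186, 150]
r3 m[φ1→E] = [217, 223]
r3 m[φ1→J] = [16, 12]
r3 m[φ2→K] = [10, 12]
r3 m[φ2→N] = [186, 150]
r3 m[K→φ0] = [10, 12]
r3 m[K→φ2] = [18, 13]
r3 m[E→φ1] = [1, 1]
r3 m[J→φ0] = [16, 12]
r3 m[J→φ1] = [17, 14]
r3 m[N→φ2] = [1, 1]
r4 m[φ0→K] = [252, 188]
r4 m[φ0→J] = [186, 150]
r4 m[φ1→E] = [217, 223]
r4 m[φ1→J] = [16, 12]
r4 m[φ2→K] = [10, 12]
r4 m[φ2→N] = [186, 150]
r4 m[K→φ0] = [10, 12]
r4 m[K→φ2] = [252, 188]
r4 m[E→φ1] = [1, 1]
r4 m[J→φ0] = [16, 12]
r4 m[J→φ1] = [186, 150]
r4 m[N→φ2] = [1, 1]
r5 m[φ0→K] = [252, 188]
r5 m[φ0→J] = [186, 150]
r5 m[φ1→E] = [2352, 2424]
r5 m[φ1→J] = [16, 12]
r5 m[φ2→K] = [10, 12]
r5 m[φ2→N] = [2640, 2136]
r5 m[K→φ0] = [10, 12]
r5 m[K→φ2] = [252, 188]
r5 m[E→φ1] = [1, 1]
r5 m[J→φ0] = [16, 12]
r5 m[J→φ1] = [186, 150]
r5 m[N→φ2] = [1, 1]
r6 m[φ0→K] = [252, 188]
r6 m[φ0→J] = [186, 150]
r6 m[φ1→E] = [2352, 2424]
r6 m[φ1→J] = [16, 12]
r6 m[φ2→K] = [10, 12]
r6 m[φ2→N] = [2640, 2136]
r6 m[K→φ0] = [10, 12]
r6 m[K→φ2] = [252, 188]
r6 m[E→φ1] = [1, 1]
r6 m[J→φ0] = [16, 12]
r6 m[J→φ1] = [186, 150]
r6 m[N→φ2] = [1, 1]
fixed point reached at round 6
b[J] = ⊗ incoming = [2976, 1800]

b[J] = [2976, 1800]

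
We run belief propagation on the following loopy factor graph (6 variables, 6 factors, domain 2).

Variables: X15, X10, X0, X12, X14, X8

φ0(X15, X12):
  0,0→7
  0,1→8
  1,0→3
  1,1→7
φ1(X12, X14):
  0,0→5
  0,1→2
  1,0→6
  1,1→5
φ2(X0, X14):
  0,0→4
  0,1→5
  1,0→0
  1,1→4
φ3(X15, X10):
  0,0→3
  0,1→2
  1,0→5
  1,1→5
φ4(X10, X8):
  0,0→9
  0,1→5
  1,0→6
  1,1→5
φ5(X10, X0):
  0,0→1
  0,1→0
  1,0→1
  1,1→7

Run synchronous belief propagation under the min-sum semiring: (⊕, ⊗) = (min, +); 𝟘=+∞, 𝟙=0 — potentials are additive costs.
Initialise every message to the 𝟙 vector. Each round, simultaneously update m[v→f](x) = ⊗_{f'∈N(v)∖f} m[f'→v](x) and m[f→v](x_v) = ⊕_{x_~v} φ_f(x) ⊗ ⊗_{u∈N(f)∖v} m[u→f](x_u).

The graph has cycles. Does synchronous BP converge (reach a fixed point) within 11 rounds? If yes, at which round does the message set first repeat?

NOT CONVERGED within 11 rounds

init: all messages = 𝟙 over 2 values
r1 m[φ0→X15] = [7, 3]
r1 m[φ0→X12] = [3, 7]
r1 m[φ1→X12] = [2, 5]
r1 m[φ1→X14] = [5, 2]
r1 m[φ2→X0] = [4, 0]
r1 m[φ2→X14] = [0, 4]
r1 m[φ3→X15] = [2, 5]
r1 m[φ3→X10] = [3, 2]
r1 m[φ4→X10] = [5, 5]
r1 m[φ4→X8] = [6, 5]
r1 m[φ5→X10] = [0, 1]
r1 m[φ5→X0] = [1, 0]
r1 m[X15→φ0] = [0, 0]
r1 m[X15→φ3] = [0, 0]
r1 m[X10→φ3] = [0, 0]
r1 m[X10→φ4] = [0, 0]
r1 m[X10→φ5] = [0, 0]
r1 m[X0→φ2] = [0, 0]
r1 m[X0→φ5] = [0, 0]
r1 m[X12→φ0] = [0, 0]
r1 m[X12→φ1] = [0, 0]
r1 m[X14→φ1] = [0, 0]
r1 m[X14→φ2] = [0, 0]
r1 m[X8→φ4] = [0, 0]
r2 m[φ0→X15] = [7, 3]
r2 m[φ0→X12] = [3, 7]
r2 m[φ1→X12] = [2, 5]
r2 m[φ1→X14] = [5, 2]
r2 m[φ2→X0] = [4, 0]
r2 m[φ2→X14] = [0, 4]
r2 m[φ3→X15] = [2, 5]
r2 m[φ3→X10] = [3, 2]
r2 m[φ4→X10] = [5, 5]
r2 m[φ4→X8] = [6, 5]
r2 m[φ5→X10] = [0, 1]
r2 m[φ5→X0] = [1, 0]
r2 m[X15→φ0] = [2, 5]
r2 m[X15→φ3] = [7, 3]
r2 m[X10→φ3] = [5, 6]
r2 m[X10→φ4] = [3, 3]
r2 m[X10→φ5] = [8, 7]
r2 m[X0→φ2] = [1, 0]
r2 m[X0→φ5] = [4, 0]
r2 m[X12→φ0] = [2, 5]
r2 m[X12→φ1] = [3, 7]
r2 m[X14→φ1] = [0, 4]
r2 m[X14→φ2] = [5, 2]
r2 m[X8→φ4] = [0, 0]
r3 m[φ0→X15] = [9, 5]
r3 m[φ0→X12] = [8, 10]
r3 m[φ1→X12] = [5, 6]
r3 m[φ1→X14] = [8, 5]
r3 m[φ2→X0] = [7, 5]
r3 m[φ2→X14] = [0, 4]
r3 m[φ3→X15] = [8, 10]
r3 m[φ3→X10] = [8, 8]
r3 m[φ4→X10] = [5, 5]
r3 m[φ4→X8] = [9, 8]
r3 m[φ5→X10] = [0, 5]
r3 m[φ5→X0] = [8, 8]
r3 m[X15→φ0] = [2, 5]
r3 m[X15→φ3] = [7, 3]
r3 m[X10→φ3] = [5, 6]
r3 m[X10→φ4] = [3, 3]
r3 m[X10→φ5] = [8, 7]
r3 m[X0→φ2] = [1, 0]
r3 m[X0→φ5] = [4, 0]
r3 m[X12→φ0] = [2, 5]
r3 m[X12→φ1] = [3, 7]
r3 m[X14→φ1] = [0, 4]
r3 m[X14→φ2] = [5, 2]
r3 m[X8→φ4] = [0, 0]
r4 m[φ0→X15] = [9, 5]
r4 m[φ0→X12] = [8, 10]
r4 m[φ1→X12] = [5, 6]
r4 m[φ1→X14] = [8, 5]
r4 m[φ2→X0] = [7, 5]
r4 m[φ2→X14] = [0, 4]
r4 m[φ3→X15] = [8, 10]
r4 m[φ3→X10] = [8, 8]
r4 m[φ4→X10] = [5, 5]
r4 m[φ4→X8] = [9, 8]
r4 m[φ5→X10] = [0, 5]
r4 m[φ5→X0] = [8, 8]
r4 m[X15→φ0] = [8, 10]
r4 m[X15→φ3] = [9, 5]
r4 m[X10→φ3] = [5, 10]
r4 m[X10→φ4] = [8, 13]
r4 m[X10→φ5] = [13, 13]
r4 m[X0→φ2] = [8, 8]
r4 m[X0→φ5] = [7, 5]
r4 m[X12→φ0] = [5, 6]
r4 m[X12→φ1] = [8, 10]
r4 m[X14→φ1] = [0, 4]
r4 m[X14→φ2] = [8, 5]
r4 m[X8→φ4] = [0, 0]
r5 m[φ0→X15] = [12, 8]
r5 m[φ0→X12] = [13, 16]
r5 m[φ1→X12] = [5, 6]
r5 m[φ1→X14] = [13, 10]
r5 m[φ2→X0] = [10, 8]
r5 m[φ2→X14] = [8, 12]
r5 m[φ3→X15] = [8, 10]
r5 m[φ3→X10] = [10, 10]
r5 m[φ4→X10] = [5, 5]
r5 m[φ4→X8] = [17, 13]
r5 m[φ5→X10] = [5, 8]
r5 m[φ5→X0] = [14, 13]
r5 m[X15→φ0] = [8, 10]
r5 m[X15→φ3] = [9, 5]
r5 m[X10→φ3] = [5, 10]
r5 m[X10→φ4] = [8, 13]
r5 m[X10→φ5] = [13, 13]
r5 m[X0→φ2] = [8, 8]
r5 m[X0→φ5] = [7, 5]
r5 m[X12→φ0] = [5, 6]
r5 m[X12→φ1] = [8, 10]
r5 m[X14→φ1] = [0, 4]
r5 m[X14→φ2] = [8, 5]
r5 m[X8→φ4] = [0, 0]
r6 m[φ0→X15] = [12, 8]
r6 m[φ0→X12] = [13, 16]
r6 m[φ1→X12] = [5, 6]
r6 m[φ1→X14] = [13, 10]
r6 m[φ2→X0] = [10, 8]
r6 m[φ2→X14] = [8, 12]
r6 m[φ3→X15] = [8, 10]
r6 m[φ3→X10] = [10, 10]
r6 m[φ4→X10] = [5, 5]
r6 m[φ4→X8] = [17, 13]
r6 m[φ5→X10] = [5, 8]
r6 m[φ5→X0] = [14, 13]
r6 m[X15→φ0] = [8, 10]
r6 m[X15→φ3] = [12, 8]
r6 m[X10→φ3] = [10, 13]
r6 m[X10→φ4] = [15, 18]
r6 m[X10→φ5] = [15, 15]
r6 m[X0→φ2] = [14, 13]
r6 m[X0→φ5] = [10, 8]
r6 m[X12→φ0] = [5, 6]
r6 m[X12→φ1] = [13, 16]
r6 m[X14→φ1] = [8, 12]
r6 m[X14→φ2] = [13, 10]
r6 m[X8→φ4] = [0, 0]
r7 m[φ0→X15] = [12, 8]
r7 m[φ0→X12] = [13, 16]
r7 m[φ1→X12] = [13, 14]
r7 m[φ1→X14] = [18, 15]
r7 m[φ2→X0] = [15, 13]
r7 m[φ2→X14] = [13, 17]
r7 m[φ3→X15] = [13, 15]
r7 m[φ3→X10] = [13, 13]
r7 m[φ4→X10] = [5, 5]
r7 m[φ4→X8] = [24, 20]
r7 m[φ5→X10] = [8, 11]
r7 m[φ5→X0] = [16, 15]
r7 m[X15→φ0] = [8, 10]
r7 m[X15→φ3] = [12, 8]
r7 m[X10→φ3] = [10, 13]
r7 m[X10→φ4] = [15, 18]
r7 m[X10→φ5] = [15, 15]
r7 m[X0→φ2] = [14, 13]
r7 m[X0→φ5] = [10, 8]
r7 m[X12→φ0] = [5, 6]
r7 m[X12→φ1] = [13, 16]
r7 m[X14→φ1] = [8, 12]
r7 m[X14→φ2] = [13, 10]
r7 m[X8→φ4] = [0, 0]
r8 m[φ0→X15] = [12, 8]
r8 m[φ0→X12] = [13, 16]
r8 m[φ1→X12] = [13, 14]
r8 m[φ1→X14] = [18, 15]
r8 m[φ2→X0] = [15, 13]
r8 m[φ2→X14] = [13, 17]
r8 m[φ3→X15] = [13, 15]
r8 m[φ3→X10] = [13, 13]
r8 m[φ4→X10] = [5, 5]
r8 m[φ4→X8] = [24, 20]
r8 m[φ5→X10] = [8, 11]
r8 m[φ5→X0] = [16, 15]
r8 m[X15→φ0] = [13, 15]
r8 m[X15→φ3] = [12, 8]
r8 m[X10→φ3] = [13, 16]
r8 m[X10→φ4] = [21, 24]
r8 m[X10→φ5] = [18, 18]
r8 m[X0→φ2] = [16, 15]
r8 m[X0→φ5] = [15, 13]
r8 m[X12→φ0] = [13, 14]
r8 m[X12→φ1] = [13, 16]
r8 m[X14→φ1] = [13, 17]
r8 m[X14→φ2] = [18, 15]
r8 m[X8→φ4] = [0, 0]
r9 m[φ0→X15] = [20, 16]
r9 m[φ0→X12] = [18, 21]
r9 m[φ1→X12] = [18, 19]
r9 m[φ1→X14] = [18, 15]
r9 m[φ2→X0] = [20, 18]
r9 m[φ2→X14] = [15, 19]
r9 m[φ3→X15] = [16, 18]
r9 m[φ3→X10] = [13, 13]
r9 m[φ4→X10] = [5, 5]
r9 m[φ4→X8] = [30, 26]
r9 m[φ5→X10] = [13, 16]
r9 m[φ5→X0] = [19, 18]
r9 m[X15→φ0] = [13, 15]
r9 m[X15→φ3] = [12, 8]
r9 m[X10→φ3] = [13, 16]
r9 m[X10→φ4] = [21, 24]
r9 m[X10→φ5] = [18, 18]
r9 m[X0→φ2] = [16, 15]
r9 m[X0→φ5] = [15, 13]
r9 m[X12→φ0] = [13, 14]
r9 m[X12→φ1] = [13, 16]
r9 m[X14→φ1] = [13, 17]
r9 m[X14→φ2] = [18, 15]
r9 m[X8→φ4] = [0, 0]
r10 m[φ0→X15] = [20, 16]
r10 m[φ0→X12] = [18, 21]
r10 m[φ1→X12] = [18, 19]
r10 m[φ1→X14] = [18, 15]
r10 m[φ2→X0] = [20, 18]
r10 m[φ2→X14] = [15, 19]
r10 m[φ3→X15] = [16, 18]
r10 m[φ3→X10] = [13, 13]
r10 m[φ4→X10] = [5, 5]
r10 m[φ4→X8] = [30, 26]
r10 m[φ5→X10] = [13, 16]
r10 m[φ5→X0] = [19, 18]
r10 m[X15→φ0] = [16, 18]
r10 m[X15→φ3] = [20, 16]
r10 m[X10→φ3] = [18, 21]
r10 m[X10→φ4] = [26, 29]
r10 m[X10→φ5] = [18, 18]
r10 m[X0→φ2] = [19, 18]
r10 m[X0→φ5] = [20, 18]
r10 m[X12→φ0] = [18, 19]
r10 m[X12→φ1] = [18, 21]
r10 m[X14→φ1] = [15, 19]
r10 m[X14→φ2] = [18, 15]
r10 m[X8→φ4] = [0, 0]
r11 m[φ0→X15] = [25, 21]
r11 m[φ0→X12] = [21, 24]
r11 m[φ1→X12] = [20, 21]
r11 m[φ1→X14] = [23, 20]
r11 m[φ2→X0] = [20, 18]
r11 m[φ2→X14] = [18, 22]
r11 m[φ3→X15] = [21, 23]
r11 m[φ3→X10] = [21, 21]
r11 m[φ4→X10] = [5, 5]
r11 m[φ4→X8] = [35, 31]
r11 m[φ5→X10] = [18, 21]
r11 m[φ5→X0] = [19, 18]
r11 m[X15→φ0] = [16, 18]
r11 m[X15→φ3] = [20, 16]
r11 m[X10→φ3] = [18, 21]
r11 m[X10→φ4] = [26, 29]
r11 m[X10→φ5] = [18, 18]
r11 m[X0→φ2] = [19, 18]
r11 m[X0→φ5] = [20, 18]
r11 m[X12→φ0] = [18, 19]
r11 m[X12→φ1] = [18, 21]
r11 m[X14→φ1] = [15, 19]
r11 m[X14→φ2] = [18, 15]
r11 m[X8→φ4] = [0, 0]
no fixed point within 11 rounds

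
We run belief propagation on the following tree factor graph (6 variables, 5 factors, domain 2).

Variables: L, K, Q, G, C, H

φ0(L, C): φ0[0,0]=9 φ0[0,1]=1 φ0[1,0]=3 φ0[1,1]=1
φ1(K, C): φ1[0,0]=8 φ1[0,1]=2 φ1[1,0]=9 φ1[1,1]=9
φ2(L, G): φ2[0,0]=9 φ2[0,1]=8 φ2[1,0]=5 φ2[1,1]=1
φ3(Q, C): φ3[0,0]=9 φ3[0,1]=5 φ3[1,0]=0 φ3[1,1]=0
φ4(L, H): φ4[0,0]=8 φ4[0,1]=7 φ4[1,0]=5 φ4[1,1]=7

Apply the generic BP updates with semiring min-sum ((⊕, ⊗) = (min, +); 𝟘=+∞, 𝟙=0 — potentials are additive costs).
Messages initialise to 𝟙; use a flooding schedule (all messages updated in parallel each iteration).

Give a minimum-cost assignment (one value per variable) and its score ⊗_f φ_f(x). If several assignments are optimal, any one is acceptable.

init: all messages = 𝟙 over 2 values
r1 m[φ0→L] = [1, 1]
r1 m[φ0→C] = [3, 1]
r1 m[φ1→K] = [2, 9]
r1 m[φ1→C] = [8, 2]
r1 m[φ2→L] = [8, 1]
r1 m[φ2→G] = [5, 1]
r1 m[φ3→Q] = [5, 0]
r1 m[φ3→C] = [0, 0]
r1 m[φ4→L] = [7, 5]
r1 m[φ4→H] = [5, 7]
r1 m[L→φ0] = [0, 0]
r1 m[L→φ2] = [0, 0]
r1 m[L→φ4] = [0, 0]
r1 m[K→φ1] = [0, 0]
r1 m[Q→φ3] = [0, 0]
r1 m[G→φ2] = [0, 0]
r1 m[C→φ0] = [0, 0]
r1 m[C→φ1] = [0, 0]
r1 m[C→φ3] = [0, 0]
r1 m[H→φ4] = [0, 0]
r2 m[φ0→L] = [1, 1]
r2 m[φ0→C] = [3, 1]
r2 m[φ1→K] = [2, 9]
r2 m[φ1→C] = [8, 2]
r2 m[φ2→L] = [8, 1]
r2 m[φ2→G] = [5, 1]
r2 m[φ3→Q] = [5, 0]
r2 m[φ3→C] = [0, 0]
r2 m[φ4→L] = [7, 5]
r2 m[φ4→H] = [5, 7]
r2 m[L→φ0] = [15, 6]
r2 m[L→φ2] = [8, 6]
r2 m[L→φ4] = [9, 2]
r2 m[K→φ1] = [0, 0]
r2 m[Q→φ3] = [0, 0]
r2 m[G→φ2] = [0, 0]
r2 m[C→φ0] = [8, 2]
r2 m[C→φ1] = [3, 1]
r2 m[C→φ3] = [11, 3]
r2 m[H→φ4] = [0, 0]
r3 m[φ0→L] = [3, 3]
r3 m[φ0→C] = [9, 7]
r3 m[φ1→K] = [3, 10]
r3 m[φ1→C] = [8, 2]
r3 m[φ2→L] = [8, 1]
r3 m[φ2→G] = [11, 7]
r3 m[φ3→Q] = [8, 3]
r3 m[φ3→C] = [0, 0]
r3 m[φ4→L] = [7, 5]
r3 m[φ4→H] = [7, 9]
r3 m[L→φ0] = [15, 6]
r3 m[L→φ2] = [8, 6]
r3 m[L→φ4] = [9, 2]
r3 m[K→φ1] = [0, 0]
r3 m[Q→φ3] = [0, 0]
r3 m[G→φ2] = [0, 0]
r3 m[C→φ0] = [8, 2]
r3 m[C→φ1] = [3, 1]
r3 m[C→φ3] = [11, 3]
r3 m[H→φ4] = [0, 0]
r4 m[φ0→L] = [3, 3]
r4 m[φ0→C] = [9, 7]
r4 m[φ1→K] = [3, 10]
r4 m[φ1→C] = [8, 2]
r4 m[φ2→L] = [8, 1]
r4 m[φ2→G] = [11, 7]
r4 m[φ3→Q] = [8, 3]
r4 m[φ3→C] = [0, 0]
r4 m[φ4→L] = [7, 5]
r4 m[φ4→H] = [7, 9]
r4 m[L→φ0] = [15, 6]
r4 m[L→φ2] = [10, 8]
r4 m[L→φ4] = [11, 4]
r4 m[K→φ1] = [0, 0]
r4 m[Q→φ3] = [0, 0]
r4 m[G→φ2] = [0, 0]
r4 m[C→φ0] = [8, 2]
r4 m[C→φ1] = [9, 7]
r4 m[C→φ3] = [17, 9]
r4 m[H→φ4] = [0, 0]
r5 m[φ0→L] = [3, 3]
r5 m[φ0→C] = [9, 7]
r5 m[φ1→K] = [9, 16]
r5 m[φ1→C] = [8, 2]
r5 m[φ2→L] = [8, 1]
r5 m[φ2→G] = [13, 9]
r5 m[φ3→Q] = [14, 9]
r5 m[φ3→C] = [0, 0]
r5 m[φ4→L] = [7, 5]
r5 m[φ4→H] = [9, 11]
r5 m[L→φ0] = [15, 6]
r5 m[L→φ2] = [10, 8]
r5 m[L→φ4] = [11, 4]
r5 m[K→φ1] = [0, 0]
r5 m[Q→φ3] = [0, 0]
r5 m[G→φ2] = [0, 0]
r5 m[C→φ0] = [8, 2]
r5 m[C→φ1] = [9, 7]
r5 m[C→φ3] = [17, 9]
r5 m[H→φ4] = [0, 0]
r6 m[φ0→L] = [3, 3]
r6 m[φ0→C] = [9, 7]
r6 m[φ1→K] = [9, 16]
r6 m[φ1→C] = [8, 2]
r6 m[φ2→L] = [8, 1]
r6 m[φ2→G] = [13, 9]
r6 m[φ3→Q] = [14, 9]
r6 m[φ3→C] = [0, 0]
r6 m[φ4→L] = [7, 5]
r6 m[φ4→H] = [9, 11]
r6 m[L→φ0] = [15, 6]
r6 m[L→φ2] = [10, 8]
r6 m[L→φ4] = [11, 4]
r6 m[K→φ1] = [0, 0]
r6 m[Q→φ3] = [0, 0]
r6 m[G→φ2] = [0, 0]
r6 m[C→φ0] = [8, 2]
r6 m[C→φ1] = [9, 7]
r6 m[C→φ3] = [17, 9]
r6 m[H→φ4] = [0, 0]
fixed point reached at round 6
traceback from L: (L=1, K=0, Q=1, G=1, C=1, H=0), score=9

assignment: (L=1, K=0, Q=1, G=1, C=1, H=0); score = 9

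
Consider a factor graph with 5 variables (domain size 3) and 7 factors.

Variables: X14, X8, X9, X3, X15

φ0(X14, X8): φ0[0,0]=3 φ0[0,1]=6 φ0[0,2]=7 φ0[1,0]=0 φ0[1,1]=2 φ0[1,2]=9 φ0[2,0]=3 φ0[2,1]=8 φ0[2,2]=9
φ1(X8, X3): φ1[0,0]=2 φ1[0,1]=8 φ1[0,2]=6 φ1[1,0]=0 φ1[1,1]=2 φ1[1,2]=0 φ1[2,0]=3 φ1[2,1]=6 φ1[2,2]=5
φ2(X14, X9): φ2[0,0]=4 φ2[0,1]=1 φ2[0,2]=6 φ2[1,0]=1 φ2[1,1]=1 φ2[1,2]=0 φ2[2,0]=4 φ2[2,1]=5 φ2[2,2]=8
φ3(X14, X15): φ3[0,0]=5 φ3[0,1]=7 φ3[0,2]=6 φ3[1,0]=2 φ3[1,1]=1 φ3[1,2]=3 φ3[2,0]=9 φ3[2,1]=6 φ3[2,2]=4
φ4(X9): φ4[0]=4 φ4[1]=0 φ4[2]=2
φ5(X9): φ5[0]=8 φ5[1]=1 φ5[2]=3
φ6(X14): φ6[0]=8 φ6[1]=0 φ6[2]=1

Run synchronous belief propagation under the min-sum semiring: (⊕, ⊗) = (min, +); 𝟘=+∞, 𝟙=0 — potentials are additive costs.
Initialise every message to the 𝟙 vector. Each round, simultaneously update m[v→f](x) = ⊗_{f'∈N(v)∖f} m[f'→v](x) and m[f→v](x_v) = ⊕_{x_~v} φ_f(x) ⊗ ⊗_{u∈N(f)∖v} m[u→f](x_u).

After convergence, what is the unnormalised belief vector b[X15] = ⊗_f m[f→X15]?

init: all messages = 𝟙 over 3 values
r1 m[φ0→X14] = [3, 0, 3]
r1 m[φ0→X8] = [0, 2, 7]
r1 m[φ1→X8] = [2, 0, 3]
r1 m[φ1→X3] = [0, 2, 0]
r1 m[φ2→X14] = [1, 0, 4]
r1 m[φ2→X9] = [1, 1, 0]
r1 m[φ3→X14] = [5, 1, 4]
r1 m[φ3→X15] = [2, 1, 3]
r1 m[φ4→X9] = [4, 0, 2]
r1 m[φ5→X9] = [8, 1, 3]
r1 m[φ6→X14] = [8, 0, 1]
r1 m[X14→φ0] = [0, 0, 0]
r1 m[X14→φ2] = [0, 0, 0]
r1 m[X14→φ3] = [0, 0, 0]
r1 m[X14→φ6] = [0, 0, 0]
r1 m[X8→φ0] = [0, 0, 0]
r1 m[X8→φ1] = [0, 0, 0]
r1 m[X9→φ2] = [0, 0, 0]
r1 m[X9→φ4] = [0, 0, 0]
r1 m[X9→φ5] = [0, 0, 0]
r1 m[X3→φ1] = [0, 0, 0]
r1 m[X15→φ3] = [0, 0, 0]
r2 m[φ0→X14] = [3, 0, 3]
r2 m[φ0→X8] = [0, 2, 7]
r2 m[φ1→X8] = [2, 0, 3]
r2 m[φ1→X3] = [0, 2, 0]
r2 m[φ2→X14] = [1, 0, 4]
r2 m[φ2→X9] = [1, 1, 0]
r2 m[φ3→X14] = [5, 1, 4]
r2 m[φ3→X15] = [2, 1, 3]
r2 m[φ4→X9] = [4, 0, 2]
r2 m[φ5→X9] = [8, 1, 3]
r2 m[φ6→X14] = [8, 0, 1]
r2 m[X14→φ0] = [14, 1, 9]
r2 m[X14→φ2] = [16, 1, 8]
r2 m[X14→φ3] = [12, 0, 8]
r2 m[X14→φ6] = [9, 1, 11]
r2 m[X8→φ0] = [2, 0, 3]
r2 m[X8→φ1] = [0, 2, 7]
r2 m[X9→φ2] = [12, 1, 5]
r2 m[X9→φ4] = [9, 2, 3]
r2 m[X9→φ5] = [5, 1, 2]
r2 m[X3→φ1] = [0, 0, 0]
r2 m[X15→φ3] = [0, 0, 0]
r3 m[φ0→X14] = [5, 2, 5]
r3 m[φ0→X8] = [1, 3, 10]
r3 m[φ1→X8] = [2, 0, 3]
r3 m[φ1→X3] = [2, 4, 2]
r3 m[φ2→X14] = [2, 2, 6]
r3 m[φ2→X9] = [2, 2, 1]
r3 m[φ3→X14] = [5, 1, 4]
r3 m[φ3→X15] = [2, 1, 3]
r3 m[φ4→X9] = [4, 0, 2]
r3 m[φ5→X9] = [8, 1, 3]
r3 m[φ6→X14] = [8, 0, 1]
r3 m[X14→φ0] = [14, 1, 9]
r3 m[X14→φ2] = [16, 1, 8]
r3 m[X14→φ3] = [12, 0, 8]
r3 m[X14→φ6] = [9, 1, 11]
r3 m[X8→φ0] = [2, 0, 3]
r3 m[X8→φ1] = [0, 2, 7]
r3 m[X9→φ2] = [12, 1, 5]
r3 m[X9→φ4] = [9, 2, 3]
r3 m[X9→φ5] = [5, 1, 2]
r3 m[X3→φ1] = [0, 0, 0]
r3 m[X15→φ3] = [0, 0, 0]
r4 m[φ0→X14] = [5, 2, 5]
r4 m[φ0→X8] = [1, 3, 10]
r4 m[φ1→X8] = [2, 0, 3]
r4 m[φ1→X3] = [2, 4, 2]
r4 m[φ2→X14] = [2, 2, 6]
r4 m[φ2→X9] = [2, 2, 1]
r4 m[φ3→X14] = [5, 1, 4]
r4 m[φ3→X15] = [2, 1, 3]
r4 m[φ4→X9] = [4, 0, 2]
r4 m[φ5→X9] = [8, 1, 3]
r4 m[φ6→X14] = [8, 0, 1]
r4 m[X14→φ0] = [15, 3, 11]
r4 m[X14→φ2] = [18, 3, 10]
r4 m[X14→φ3] = [15, 4, 12]
r4 m[X14→φ6] = [12, 5, 15]
r4 m[X8→φ0] = [2, 0, 3]
r4 m[X8→φ1] = [1, 3, 10]
r4 m[X9→φ2] = [12, 1, 5]
r4 m[X9→φ4] = [10, 3, 4]
r4 m[X9→φ5] = [6, 2, 3]
r4 m[X3→φ1] = [0, 0, 0]
r4 m[X15→φ3] = [0, 0, 0]
r5 m[φ0→X14] = [5, 2, 5]
r5 m[φ0→X8] = [3, 5, 12]
r5 m[φ1→X8] = [2, 0, 3]
r5 m[φ1→X3] = [3, 5, 3]
r5 m[φ2→X14] = [2, 2, 6]
r5 m[φ2→X9] = [4, 4, 3]
r5 m[φ3→X14] = [5, 1, 4]
r5 m[φ3→X15] = [6, 5, 7]
r5 m[φ4→X9] = [4, 0, 2]
r5 m[φ5→X9] = [8, 1, 3]
r5 m[φ6→X14] = [8, 0, 1]
r5 m[X14→φ0] = [15, 3, 11]
r5 m[X14→φ2] = [18, 3, 10]
r5 m[X14→φ3] = [15, 4, 12]
r5 m[X14→φ6] = [12, 5, 15]
r5 m[X8→φ0] = [2, 0, 3]
r5 m[X8→φ1] = [1, 3, 10]
r5 m[X9→φ2] = [12, 1, 5]
r5 m[X9→φ4] = [10, 3, 4]
r5 m[X9→φ5] = [6, 2, 3]
r5 m[X3→φ1] = [0, 0, 0]
r5 m[X15→φ3] = [0, 0, 0]
r6 m[φ0→X14] = [5, 2, 5]
r6 m[φ0→X8] = [3, 5, 12]
r6 m[φ1→X8] = [2, 0, 3]
r6 m[φ1→X3] = [3, 5, 3]
r6 m[φ2→X14] = [2, 2, 6]
r6 m[φ2→X9] = [4, 4, 3]
r6 m[φ3→X14] = [5, 1, 4]
r6 m[φ3→X15] = [6, 5, 7]
r6 m[φ4→X9] = [4, 0, 2]
r6 m[φ5→X9] = [8, 1, 3]
r6 m[φ6→X14] = [8, 0, 1]
r6 m[X14→φ0] = [15, 3, 11]
r6 m[X14→φ2] = [18, 3, 10]
r6 m[X14→φ3] = [15, 4, 12]
r6 m[X14→φ6] = [12, 5, 15]
r6 m[X8→φ0] = [2, 0, 3]
r6 m[X8→φ1] = [3, 5, 12]
r6 m[X9→φ2] = [12, 1, 5]
r6 m[X9→φ4] = [12, 5, 6]
r6 m[X9→φ5] = [8, 4, 5]
r6 m[X3→φ1] = [0, 0, 0]
r6 m[X15→φ3] = [0, 0, 0]
r7 m[φ0→X14] = [5, 2, 5]
r7 m[φ0→X8] = [3, 5, 12]
r7 m[φ1→X8] = [2, 0, 3]
r7 m[φ1→X3] = [5, 7, 5]
r7 m[φ2→X14] = [2, 2, 6]
r7 m[φ2→X9] = [4, 4, 3]
r7 m[φ3→X14] = [5, 1, 4]
r7 m[φ3→X15] = [6, 5, 7]
r7 m[φ4→X9] = [4, 0, 2]
r7 m[φ5→X9] = [8, 1, 3]
r7 m[φ6→X14] = [8, 0, 1]
r7 m[X14→φ0] = [15, 3, 11]
r7 m[X14→φ2] = [18, 3, 10]
r7 m[X14→φ3] = [15, 4, 12]
r7 m[X14→φ6] = [12, 5, 15]
r7 m[X8→φ0] = [2, 0, 3]
r7 m[X8→φ1] = [3, 5, 12]
r7 m[X9→φ2] = [12, 1, 5]
r7 m[X9→φ4] = [12, 5, 6]
r7 m[X9→φ5] = [8, 4, 5]
r7 m[X3→φ1] = [0, 0, 0]
r7 m[X15→φ3] = [0, 0, 0]
r8 m[φ0→X14] = [5, 2, 5]
r8 m[φ0→X8] = [3, 5, 12]
r8 m[φ1→X8] = [2, 0, 3]
r8 m[φ1→X3] = [5, 7, 5]
r8 m[φ2→X14] = [2, 2, 6]
r8 m[φ2→X9] = [4, 4, 3]
r8 m[φ3→X14] = [5, 1, 4]
r8 m[φ3→X15] = [6, 5, 7]
r8 m[φ4→X9] = [4, 0, 2]
r8 m[φ5→X9] = [8, 1, 3]
r8 m[φ6→X14] = [8, 0, 1]
r8 m[X14→φ0] = [15, 3, 11]
r8 m[X14→φ2] = [18, 3, 10]
r8 m[X14→φ3] = [15, 4, 12]
r8 m[X14→φ6] = [12, 5, 15]
r8 m[X8→φ0] = [2, 0, 3]
r8 m[X8→φ1] = [3, 5, 12]
r8 m[X9→φ2] = [12, 1, 5]
r8 m[X9→φ4] = [12, 5, 6]
r8 m[X9→φ5] = [8, 4, 5]
r8 m[X3→φ1] = [0, 0, 0]
r8 m[X15→φ3] = [0, 0, 0]
fixed point reached at round 8
b[X15] = ⊗ incoming = [6, 5, 7]

b[X15] = [6, 5, 7]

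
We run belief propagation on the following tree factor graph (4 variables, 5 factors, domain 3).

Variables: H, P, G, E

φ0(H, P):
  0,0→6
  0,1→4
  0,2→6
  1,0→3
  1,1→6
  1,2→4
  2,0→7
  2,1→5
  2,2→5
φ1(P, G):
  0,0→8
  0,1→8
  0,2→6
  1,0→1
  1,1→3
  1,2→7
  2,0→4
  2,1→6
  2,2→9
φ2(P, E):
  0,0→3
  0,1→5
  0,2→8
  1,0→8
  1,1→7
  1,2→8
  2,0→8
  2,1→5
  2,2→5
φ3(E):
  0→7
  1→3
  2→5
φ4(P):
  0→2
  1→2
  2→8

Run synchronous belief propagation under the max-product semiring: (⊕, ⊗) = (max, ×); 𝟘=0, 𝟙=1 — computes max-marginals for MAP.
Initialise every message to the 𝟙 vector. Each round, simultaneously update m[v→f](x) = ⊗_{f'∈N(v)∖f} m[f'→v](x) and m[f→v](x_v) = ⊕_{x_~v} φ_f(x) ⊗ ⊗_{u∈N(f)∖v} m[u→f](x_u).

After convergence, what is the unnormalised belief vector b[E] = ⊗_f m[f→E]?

init: all messages = 𝟙 over 3 values
r1 m[φ0→H] = [6, 6, 7]
r1 m[φ0→P] = [7, 6, 6]
r1 m[φ1→P] = [8, 7, 9]
r1 m[φ1→G] = [8, 8, 9]
r1 m[φ2→P] = [8, 8, 8]
r1 m[φ2→E] = [8, 7, 8]
r1 m[φ3→E] = [7, 3, 5]
r1 m[φ4→P] = [2, 2, 8]
r1 m[H→φ0] = [1, 1, 1]
r1 m[P→φ0] = [1, 1, 1]
r1 m[P→φ1] = [1, 1, 1]
r1 m[P→φ2] = [1, 1, 1]
r1 m[P→φ4] = [1, 1, 1]
r1 m[G→φ1] = [1, 1, 1]
r1 m[E→φ2] = [1, 1, 1]
r1 m[E→φ3] = [1, 1, 1]
r2 m[φ0→H] = [6, 6, 7]
r2 m[φ0→P] = [7, 6, 6]
r2 m[φ1→P] = [8, 7, 9]
r2 m[φ1→G] = [8, 8, 9]
r2 m[φ2→P] = [8, 8, 8]
r2 m[φ2→E] = [8, 7, 8]
r2 m[φ3→E] = [7, 3, 5]
r2 m[φ4→P] = [2, 2, 8]
r2 m[H→φ0] = [1, 1, 1]
r2 m[P→φ0] = [128, 112, 576]
r2 m[P→φ1] = [112, 96, 384]
r2 m[P→φ2] = [112, 84, 432]
r2 m[P→φ4] = [448, 336, 432]
r2 m[G→φ1] = [1, 1, 1]
r2 m[E→φ2] = [7, 3, 5]
r2 m[E→φ3] = [8, 7, 8]
r3 m[φ0→H] = [3456, 2304, 2880]
r3 m[φ0→P] = [7, 6, 6]
r3 m[φ1→P] = [8, 7, 9]
r3 m[φ1→G] = [1536, 2304, 3456]
r3 m[φ2→P] = [40, 56, 56]
r3 m[φ2→E] = [3456, 2160, 2160]
r3 m[φ3→E] = [7, 3, 5]
r3 m[φ4→P] = [2, 2, 8]
r3 m[H→φ0] = [1, 1, 1]
r3 m[P→φ0] = [128, 112, 576]
r3 m[P→φ1] = [112, 96, 384]
r3 m[P→φ2] = [112, 84, 432]
r3 m[P→φ4] = [448, 336, 432]
r3 m[G→φ1] = [1, 1, 1]
r3 m[E→φ2] = [7, 3, 5]
r3 m[E→φ3] = [8, 7, 8]
r4 m[φ0→H] = [3456, 2304, 2880]
r4 m[φ0→P] = [7, 6, 6]
r4 m[φ1→P] = [8, 7, 9]
r4 m[φ1→G] = [1536, 2304, 3456]
r4 m[φ2→P] = [40, 56, 56]
r4 m[φ2→E] = [3456, 2160, 2160]
r4 m[φ3→E] = [7, 3, 5]
r4 m[φ4→P] = [2, 2, 8]
r4 m[H→φ0] = [1, 1, 1]
r4 m[P→φ0] = [640, 784, 4032]
r4 m[P→φ1] = [560, 672, 2688]
r4 m[P→φ2] = [112, 84, 432]
r4 m[P→φ4] = [2240, 2352, 3024]
r4 m[G→φ1] = [1, 1, 1]
r4 m[E→φ2] = [7, 3, 5]
r4 m[E→φ3] = [3456, 2160, 2160]
r5 m[φ0→H] = [24192, 16128, 20160]
r5 m[φ0→P] = [7, 6, 6]
r5 m[φ1→P] = [8, 7, 9]
r5 m[φ1→G] = [10752, 16128, 24192]
r5 m[φ2→P] = [40, 56, 56]
r5 m[φ2→E] = [3456, 2160, 2160]
r5 m[φ3→E] = [7, 3, 5]
r5 m[φ4→P] = [2, 2, 8]
r5 m[H→φ0] = [1, 1, 1]
r5 m[P→φ0] = [640, 784, 4032]
r5 m[P→φ1] = [560, 672, 2688]
r5 m[P→φ2] = [112, 84, 432]
r5 m[P→φ4] = [2240, 2352, 3024]
r5 m[G→φ1] = [1, 1, 1]
r5 m[E→φ2] = [7, 3, 5]
r5 m[E→φ3] = [3456, 2160, 2160]
r6 m[φ0→H] = [24192, 16128, 20160]
r6 m[φ0→P] = [7, 6, 6]
r6 m[φ1→P] = [8, 7, 9]
r6 m[φ1→G] = [10752, 16128, 24192]
r6 m[φ2→P] = [40, 56, 56]
r6 m[φ2→E] = [3456, 2160, 2160]
r6 m[φ3→E] = [7, 3, 5]
r6 m[φ4→P] = [2, 2, 8]
r6 m[H→φ0] = [1, 1, 1]
r6 m[P→φ0] = [640, 784, 4032]
r6 m[P→φ1] = [560, 672, 2688]
r6 m[P→φ2] = [112, 84, 432]
r6 m[P→φ4] = [2240, 2352, 3024]
r6 m[G→φ1] = [1, 1, 1]
r6 m[E→φ2] = [7, 3, 5]
r6 m[E→φ3] = [3456, 2160, 2160]
fixed point reached at round 6
b[E] = ⊗ incoming = [24192, 6480, 10800]

b[E] = [24192, 6480, 10800]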